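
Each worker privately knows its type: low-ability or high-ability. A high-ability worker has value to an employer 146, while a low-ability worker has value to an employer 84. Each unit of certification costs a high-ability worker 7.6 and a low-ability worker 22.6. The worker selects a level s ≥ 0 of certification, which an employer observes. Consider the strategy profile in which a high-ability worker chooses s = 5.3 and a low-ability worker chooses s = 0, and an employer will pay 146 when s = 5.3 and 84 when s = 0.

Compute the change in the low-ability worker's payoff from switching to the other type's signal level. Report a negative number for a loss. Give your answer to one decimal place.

Playing s = 0 the low-ability worker receives 84.
Deviating to s = 5.3 brings payment 146 at cost 22.6 × 5.3 = 119.78, netting 26.22.
Gain from deviating: 26.22 − 84 = -57.78, i.e. -57.8 to one decimal place.
The gain is negative, so the low-ability type's incentive-compatibility constraint is satisfied.

-57.8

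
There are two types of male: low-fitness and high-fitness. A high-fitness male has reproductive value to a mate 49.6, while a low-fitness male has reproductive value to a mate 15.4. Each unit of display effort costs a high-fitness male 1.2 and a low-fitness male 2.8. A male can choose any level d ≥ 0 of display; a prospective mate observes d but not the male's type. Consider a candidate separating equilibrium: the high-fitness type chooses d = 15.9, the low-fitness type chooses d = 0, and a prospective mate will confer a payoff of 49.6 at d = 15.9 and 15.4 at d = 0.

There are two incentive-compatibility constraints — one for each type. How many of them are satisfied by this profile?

2

Low-fitness type: stay at 0 → 15.4; mimic → 49.6 − 2.8 × 15.9 = 5.08. IC holds (15.4 ≥ 5.08).
High-fitness type: signal → 49.6 − 1.2 × 15.9 = 30.52; deviate to 0 → 15.4. IC holds (30.52 ≥ 15.4).
2 of 2 constraints hold, so this is a separating equilibrium.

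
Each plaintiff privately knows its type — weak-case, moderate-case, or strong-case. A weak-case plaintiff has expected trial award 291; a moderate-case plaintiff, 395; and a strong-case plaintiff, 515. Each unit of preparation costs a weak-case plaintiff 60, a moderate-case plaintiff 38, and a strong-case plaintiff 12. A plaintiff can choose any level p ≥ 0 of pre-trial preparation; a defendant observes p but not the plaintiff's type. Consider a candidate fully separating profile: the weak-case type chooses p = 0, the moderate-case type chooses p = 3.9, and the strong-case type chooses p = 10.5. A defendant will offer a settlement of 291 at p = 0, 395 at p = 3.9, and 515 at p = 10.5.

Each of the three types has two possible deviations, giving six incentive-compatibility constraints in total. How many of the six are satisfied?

Moderate-case (own payoff 395 − 38×3.9 = 246.8): to p=0 gives 291 → profitable ✗; to p=10.5 gives 515 − 38×10.5 = 116 → no gain ✓.
Strong-case (own payoff 515 − 12×10.5 = 389): to p=0 gives 291 → no gain ✓; to p=3.9 gives 395 − 12×3.9 = 348.2 → no gain ✓.
Weak-case (own payoff 291): to p=3.9 gives 395 − 60×3.9 = 161 → no gain ✓; to p=10.5 gives 515 − 60×10.5 = -115 → no gain ✓.
5 of the 6 constraints hold; not an equilibrium.

5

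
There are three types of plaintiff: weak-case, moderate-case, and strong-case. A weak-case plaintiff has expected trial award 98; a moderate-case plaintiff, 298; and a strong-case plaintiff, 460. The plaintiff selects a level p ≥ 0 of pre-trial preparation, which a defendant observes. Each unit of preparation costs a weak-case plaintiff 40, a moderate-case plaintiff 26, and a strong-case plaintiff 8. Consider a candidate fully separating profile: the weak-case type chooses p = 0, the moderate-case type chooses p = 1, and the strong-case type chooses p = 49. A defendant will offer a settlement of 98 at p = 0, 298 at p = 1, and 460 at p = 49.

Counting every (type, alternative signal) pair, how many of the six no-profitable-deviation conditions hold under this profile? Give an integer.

Strong-case (own payoff 460 − 8×49 = 68): to p=0 gives 98 → profitable ✗; to p=1 gives 298 − 8×1 = 290 → profitable ✗.
Moderate-case (own payoff 298 − 26×1 = 272): to p=0 gives 98 → no gain ✓; to p=49 gives 460 − 26×49 = -814 → no gain ✓.
Weak-case (own payoff 98): to p=1 gives 298 − 40×1 = 258 → profitable ✗; to p=49 gives 460 − 40×49 = -1500 → no gain ✓.
3 of the 6 constraints hold; not an equilibrium.

3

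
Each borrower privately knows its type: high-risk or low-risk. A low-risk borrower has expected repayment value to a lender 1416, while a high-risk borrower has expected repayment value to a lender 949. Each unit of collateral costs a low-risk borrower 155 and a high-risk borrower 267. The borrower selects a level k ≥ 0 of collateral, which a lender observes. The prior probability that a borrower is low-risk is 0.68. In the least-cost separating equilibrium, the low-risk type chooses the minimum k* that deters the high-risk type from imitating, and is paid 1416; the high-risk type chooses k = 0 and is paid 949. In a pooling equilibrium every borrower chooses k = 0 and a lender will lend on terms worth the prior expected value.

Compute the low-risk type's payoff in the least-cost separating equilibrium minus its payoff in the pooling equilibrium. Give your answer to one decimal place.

-121.7

Least-cost separating signal: k* solves 949 = 1416 − 267·k*, so k* = (1416 − 949)/267 ≈ 1.7491.
Low-risk type's separating payoff: 1416 − 155 × k* = 1416 − 155 × (1416 − 949)/267 = 1416 − 72385/267 ≈ 1144.895.
Pooling payoff: 0.68 × 1416 + 0.32 × 949 = 1266.56.
Difference: 1144.895 − 1266.56 = -121.665, i.e. -121.7 to one decimal place.
The low-risk type would prefer the pooling outcome.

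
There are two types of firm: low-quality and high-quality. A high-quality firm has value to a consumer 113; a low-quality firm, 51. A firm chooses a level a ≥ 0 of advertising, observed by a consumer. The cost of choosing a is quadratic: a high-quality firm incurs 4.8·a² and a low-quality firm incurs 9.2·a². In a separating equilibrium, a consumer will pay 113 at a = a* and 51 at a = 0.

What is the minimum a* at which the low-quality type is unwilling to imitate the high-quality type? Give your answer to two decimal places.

2.60

The low-quality type at a = 0 receives 51; imitating at a* yields 113 − 9.2·a*².
Indifference: 51 = 113 − 9.2·a*², so a*² = (113 − 51) / 9.2 ≈ 6.7391.
a* = √6.7391 ≈ 2.60.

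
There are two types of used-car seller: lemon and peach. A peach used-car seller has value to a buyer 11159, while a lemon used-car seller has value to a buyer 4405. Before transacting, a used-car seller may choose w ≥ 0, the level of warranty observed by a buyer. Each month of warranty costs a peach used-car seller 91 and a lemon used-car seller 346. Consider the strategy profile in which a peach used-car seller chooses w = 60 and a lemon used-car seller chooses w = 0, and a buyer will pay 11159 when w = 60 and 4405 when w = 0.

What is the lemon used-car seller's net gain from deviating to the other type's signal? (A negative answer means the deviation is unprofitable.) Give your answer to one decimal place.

Playing w = 0 the lemon used-car seller receives 4405.
Deviating to w = 60 brings payment 11159 at cost 346 × 60 = 20760, netting -9601.
Gain from deviating: -9601 − 4405 = -14006.0.
The gain is negative, so the lemon type's incentive-compatibility constraint is satisfied.

-14006.0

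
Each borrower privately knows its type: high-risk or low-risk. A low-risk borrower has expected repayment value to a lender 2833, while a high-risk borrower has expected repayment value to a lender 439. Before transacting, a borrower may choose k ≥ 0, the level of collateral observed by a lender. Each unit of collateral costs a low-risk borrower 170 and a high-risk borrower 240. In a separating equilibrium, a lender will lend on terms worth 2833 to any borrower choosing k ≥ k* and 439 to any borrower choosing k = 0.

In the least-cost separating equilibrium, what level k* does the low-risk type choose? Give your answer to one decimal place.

10.0

A high-risk borrower choosing k = 0 receives 439.
Imitating at k* instead would pay 2833 at cost 240·k*, netting 2833 − 240·k*.
Indifference: 439 = 2833 − 240·k*, so k* = (2833 − 439) / 240 ≈ 10.0.
At k* the high-risk type's incentive constraint just binds; the low-risk type strictly prefers k* since its per-unit cost is lower.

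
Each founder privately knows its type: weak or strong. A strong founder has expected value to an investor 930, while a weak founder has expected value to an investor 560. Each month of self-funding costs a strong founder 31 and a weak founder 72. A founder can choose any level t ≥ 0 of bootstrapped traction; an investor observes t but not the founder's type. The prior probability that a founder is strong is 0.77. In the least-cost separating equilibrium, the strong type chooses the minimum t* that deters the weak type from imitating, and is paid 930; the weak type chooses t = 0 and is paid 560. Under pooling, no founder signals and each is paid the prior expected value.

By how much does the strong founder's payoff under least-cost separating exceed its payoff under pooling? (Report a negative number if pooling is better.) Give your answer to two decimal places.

Least-cost separating signal: t* solves 560 = 930 − 72·t*, so t* = (930 − 560)/72 ≈ 5.1389.
Strong type's separating payoff: 930 − 31 × t* = 930 − 31 × (930 − 560)/72 = 930 − 11470/72 ≈ 770.6944.
Pooling payoff: 0.77 × 930 + 0.23 × 560 = 844.9.
Difference: 770.6944 − 844.9 = -74.2056, i.e. -74.21 to two decimal places.
The strong type would prefer the pooling outcome.

-74.21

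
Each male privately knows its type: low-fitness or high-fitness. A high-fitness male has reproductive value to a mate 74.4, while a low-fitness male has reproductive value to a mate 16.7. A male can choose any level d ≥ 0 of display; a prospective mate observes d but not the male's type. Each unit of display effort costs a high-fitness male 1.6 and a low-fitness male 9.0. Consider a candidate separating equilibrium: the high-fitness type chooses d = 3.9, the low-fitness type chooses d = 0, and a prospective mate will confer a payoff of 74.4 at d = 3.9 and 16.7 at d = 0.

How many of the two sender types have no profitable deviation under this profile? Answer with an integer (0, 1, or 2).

1

High-fitness type: signal → 74.4 − 1.6 × 3.9 = 68.16; deviate to 0 → 16.7. IC holds (68.16 ≥ 16.7).
Low-fitness type: stay at 0 → 16.7; mimic → 74.4 − 9.0 × 3.9 = 39.3. IC fails (16.7 < 39.3).
1 of 2 constraints hold, so this profile is not an equilibrium.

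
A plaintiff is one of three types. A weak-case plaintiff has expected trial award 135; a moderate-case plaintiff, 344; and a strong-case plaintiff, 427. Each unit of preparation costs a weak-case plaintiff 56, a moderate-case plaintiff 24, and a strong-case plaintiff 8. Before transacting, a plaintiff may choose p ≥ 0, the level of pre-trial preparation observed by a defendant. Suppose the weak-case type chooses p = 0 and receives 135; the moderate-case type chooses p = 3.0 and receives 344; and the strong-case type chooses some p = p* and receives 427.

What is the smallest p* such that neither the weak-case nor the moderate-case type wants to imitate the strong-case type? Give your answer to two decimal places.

6.46

Moderate-case type (on-path payoff 344 − 24×3.0 = 272) won't mimic when 272 ≥ 427 − 24·p*, i.e. p* ≥ 6.46.
Weak-case type (on-path payoff 135) won't mimic when 135 ≥ 427 − 56·p*, i.e. p* ≥ 5.21.
Both must hold, so p* = max(5.21, 6.46) = 6.46. The moderate-case type's constraint binds.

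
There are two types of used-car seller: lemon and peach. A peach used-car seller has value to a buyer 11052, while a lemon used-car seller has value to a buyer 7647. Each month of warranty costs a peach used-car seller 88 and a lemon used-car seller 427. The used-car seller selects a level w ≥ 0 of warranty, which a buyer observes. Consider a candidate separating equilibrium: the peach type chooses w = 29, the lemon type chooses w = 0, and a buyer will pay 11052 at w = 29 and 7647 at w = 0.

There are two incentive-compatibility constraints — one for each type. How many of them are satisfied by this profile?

Lemon type: stay at 0 → 7647; mimic → 11052 − 427 × 29 = -1331. IC holds (7647 ≥ -1331).
Peach type: signal → 11052 − 88 × 29 = 8500; deviate to 0 → 7647. IC holds (8500 ≥ 7647).
2 of 2 constraints hold, so this is a separating equilibrium.

2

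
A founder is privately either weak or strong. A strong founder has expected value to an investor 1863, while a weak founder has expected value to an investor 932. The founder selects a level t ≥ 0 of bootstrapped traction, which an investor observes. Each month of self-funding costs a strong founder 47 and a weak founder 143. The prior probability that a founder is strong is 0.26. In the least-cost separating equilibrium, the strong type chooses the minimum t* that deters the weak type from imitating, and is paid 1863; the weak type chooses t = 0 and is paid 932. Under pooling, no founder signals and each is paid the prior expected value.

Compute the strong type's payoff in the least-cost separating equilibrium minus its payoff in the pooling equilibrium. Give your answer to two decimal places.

382.95

Least-cost separating signal: t* solves 932 = 1863 − 143·t*, so t* = (1863 − 932)/143 ≈ 6.5105.
Strong type's separating payoff: 1863 − 47 × t* = 1863 − 47 × (1863 − 932)/143 = 1863 − 43757/143 ≈ 1557.0070.
Pooling payoff: 0.26 × 1863 + 0.74 × 932 = 1174.06.
Difference: 1557.0070 − 1174.06 = 382.947, i.e. 382.95 to two decimal places.
The strong type prefers to separate.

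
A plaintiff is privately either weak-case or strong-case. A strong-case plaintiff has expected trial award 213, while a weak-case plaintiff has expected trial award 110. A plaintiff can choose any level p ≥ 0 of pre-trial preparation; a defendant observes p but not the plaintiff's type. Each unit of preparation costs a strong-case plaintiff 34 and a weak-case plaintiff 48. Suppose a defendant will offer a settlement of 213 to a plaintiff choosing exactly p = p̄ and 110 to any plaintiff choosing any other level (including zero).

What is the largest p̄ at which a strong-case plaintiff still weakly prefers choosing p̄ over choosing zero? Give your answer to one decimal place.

Choosing p̄ yields the strong-case type 213 − 34·p̄; choosing zero yields 110.
The strong-case type is indifferent at 213 − 34·p̄ = 110, i.e. p̄ = (213 − 110) / 34 ≈ 3.0.
For any p̄ above 3.0 the strong-case type would rather pool at zero, so separation collapses.

3.0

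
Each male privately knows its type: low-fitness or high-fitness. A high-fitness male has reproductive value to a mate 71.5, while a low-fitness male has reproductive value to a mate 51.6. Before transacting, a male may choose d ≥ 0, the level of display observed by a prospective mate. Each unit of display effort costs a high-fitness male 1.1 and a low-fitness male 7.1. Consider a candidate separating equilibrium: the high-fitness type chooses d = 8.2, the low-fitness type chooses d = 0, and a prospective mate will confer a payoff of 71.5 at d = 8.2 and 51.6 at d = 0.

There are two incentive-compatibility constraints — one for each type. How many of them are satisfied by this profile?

High-fitness type: signal → 71.5 − 1.1 × 8.2 = 62.48; deviate to 0 → 51.6. IC holds (62.48 ≥ 51.6).
Low-fitness type: stay at 0 → 51.6; mimic → 71.5 − 7.1 × 8.2 = 13.28. IC holds (51.6 ≥ 13.28).
2 of 2 constraints hold, so this is a separating equilibrium.

2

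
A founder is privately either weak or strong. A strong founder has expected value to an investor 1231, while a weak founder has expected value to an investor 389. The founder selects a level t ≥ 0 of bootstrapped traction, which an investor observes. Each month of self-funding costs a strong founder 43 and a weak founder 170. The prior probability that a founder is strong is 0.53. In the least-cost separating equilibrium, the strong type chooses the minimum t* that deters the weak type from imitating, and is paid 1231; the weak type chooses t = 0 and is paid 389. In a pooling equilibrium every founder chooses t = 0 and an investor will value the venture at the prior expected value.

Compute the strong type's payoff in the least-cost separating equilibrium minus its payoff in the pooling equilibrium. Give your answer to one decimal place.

Least-cost separating signal: t* solves 389 = 1231 − 170·t*, so t* = (1231 − 389)/170 ≈ 4.9529.
Strong type's separating payoff: 1231 − 43 × t* = 1231 − 43 × (1231 − 389)/170 = 1231 − 36206/170 ≈ 1018.024.
Pooling payoff: 0.53 × 1231 + 0.47 × 389 = 835.26.
Difference: 1018.024 − 835.26 = 182.764, i.e. 182.8 to one decimal place.
The strong type prefers to separate.

182.8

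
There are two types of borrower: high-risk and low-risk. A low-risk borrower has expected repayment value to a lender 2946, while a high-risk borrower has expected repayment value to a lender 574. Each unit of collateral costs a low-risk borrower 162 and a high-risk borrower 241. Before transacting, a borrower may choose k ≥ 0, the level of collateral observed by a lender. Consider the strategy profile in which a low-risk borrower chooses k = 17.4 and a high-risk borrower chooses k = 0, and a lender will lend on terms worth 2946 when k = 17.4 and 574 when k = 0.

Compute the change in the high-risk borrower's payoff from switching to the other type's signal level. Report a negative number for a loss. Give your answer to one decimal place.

-1821.4

Playing k = 0 the high-risk borrower receives 574.
Deviating to k = 17.4 brings payment 2946 at cost 241 × 17.4 = 4193.4, netting -1247.4.
Gain from deviating: -1247.4 − 574 = -1821.4.
The gain is negative, so the high-risk type's incentive-compatibility constraint is satisfied.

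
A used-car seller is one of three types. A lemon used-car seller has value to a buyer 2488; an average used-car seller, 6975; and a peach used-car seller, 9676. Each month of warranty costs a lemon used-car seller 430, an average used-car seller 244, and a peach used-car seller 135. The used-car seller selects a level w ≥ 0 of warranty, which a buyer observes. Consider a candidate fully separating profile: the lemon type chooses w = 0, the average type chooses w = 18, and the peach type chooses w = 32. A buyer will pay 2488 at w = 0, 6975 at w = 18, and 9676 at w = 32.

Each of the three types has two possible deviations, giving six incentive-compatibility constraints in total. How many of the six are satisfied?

Lemon (own payoff 2488): to w=18 gives 6975 − 430×18 = -765 → no gain ✓; to w=32 gives 9676 − 430×32 = -4084 → no gain ✓.
Average (own payoff 6975 − 244×18 = 2583): to w=0 gives 2488 → no gain ✓; to w=32 gives 9676 − 244×32 = 1868 → no gain ✓.
Peach (own payoff 9676 − 135×32 = 5356): to w=0 gives 2488 → no gain ✓; to w=18 gives 6975 − 135×18 = 4545 → no gain ✓.
6 of the 6 constraints hold; this profile is a separating equilibrium.

6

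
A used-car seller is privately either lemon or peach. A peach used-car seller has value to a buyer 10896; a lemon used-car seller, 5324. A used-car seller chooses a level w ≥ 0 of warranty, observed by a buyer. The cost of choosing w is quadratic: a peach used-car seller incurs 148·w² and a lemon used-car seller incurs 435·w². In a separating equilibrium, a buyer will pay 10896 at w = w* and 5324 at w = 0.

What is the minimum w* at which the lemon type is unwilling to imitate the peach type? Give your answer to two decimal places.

3.58

The lemon type at w = 0 receives 5324; imitating at w* yields 10896 − 435·w*².
Indifference: 5324 = 10896 − 435·w*², so w*² = (10896 − 5324) / 435 ≈ 12.8092.
w* = √12.8092 ≈ 3.58.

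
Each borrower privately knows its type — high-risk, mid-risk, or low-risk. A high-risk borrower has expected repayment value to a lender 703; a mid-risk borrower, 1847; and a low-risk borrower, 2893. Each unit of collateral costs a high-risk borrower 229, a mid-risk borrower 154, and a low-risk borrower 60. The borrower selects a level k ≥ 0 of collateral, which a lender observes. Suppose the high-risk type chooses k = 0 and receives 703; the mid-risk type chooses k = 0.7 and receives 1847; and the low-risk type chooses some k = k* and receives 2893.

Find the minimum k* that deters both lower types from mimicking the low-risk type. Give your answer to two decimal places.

High-risk type (on-path payoff 703) won't mimic when 703 ≥ 2893 − 229·k*, i.e. k* ≥ 9.56.
Mid-risk type (on-path payoff 1847 − 154×0.7 = 1739.2) won't mimic when 1739.2 ≥ 2893 − 154·k*, i.e. k* ≥ 7.49.
Both must hold, so k* = max(9.56, 7.49) = 9.56. The high-risk type's constraint binds.

9.56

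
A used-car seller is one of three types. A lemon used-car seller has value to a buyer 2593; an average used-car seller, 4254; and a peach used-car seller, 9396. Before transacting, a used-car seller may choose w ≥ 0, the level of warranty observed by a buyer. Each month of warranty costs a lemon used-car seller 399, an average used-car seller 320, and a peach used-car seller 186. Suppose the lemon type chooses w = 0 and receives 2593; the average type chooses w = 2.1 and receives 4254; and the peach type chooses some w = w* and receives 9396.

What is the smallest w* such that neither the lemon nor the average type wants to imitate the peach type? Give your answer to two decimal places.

Average type (on-path payoff 4254 − 320×2.1 = 3582) won't mimic when 3582 ≥ 9396 − 320·w*, i.e. w* ≥ 18.17.
Lemon type (on-path payoff 2593) won't mimic when 2593 ≥ 9396 − 399·w*, i.e. w* ≥ 17.05.
Both must hold, so w* = max(17.05, 18.17) = 18.17. The average type's constraint binds.

18.17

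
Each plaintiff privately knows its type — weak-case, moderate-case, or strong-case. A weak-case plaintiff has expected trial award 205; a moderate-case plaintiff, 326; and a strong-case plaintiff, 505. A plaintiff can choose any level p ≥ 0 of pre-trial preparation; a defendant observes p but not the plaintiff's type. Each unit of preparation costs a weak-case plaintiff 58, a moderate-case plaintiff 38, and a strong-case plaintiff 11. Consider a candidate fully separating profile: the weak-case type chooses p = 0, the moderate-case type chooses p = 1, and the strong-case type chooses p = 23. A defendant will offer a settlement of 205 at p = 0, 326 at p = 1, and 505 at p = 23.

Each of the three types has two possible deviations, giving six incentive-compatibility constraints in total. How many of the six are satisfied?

Strong-case (own payoff 505 − 11×23 = 252): to p=0 gives 205 → no gain ✓; to p=1 gives 326 − 11×1 = 315 → profitable ✗.
Moderate-case (own payoff 326 − 38×1 = 288): to p=0 gives 205 → no gain ✓; to p=23 gives 505 − 38×23 = -369 → no gain ✓.
Weak-case (own payoff 205): to p=1 gives 326 − 58×1 = 268 → profitable ✗; to p=23 gives 505 − 58×23 = -829 → no gain ✓.
4 of the 6 constraints hold; not an equilibrium.

4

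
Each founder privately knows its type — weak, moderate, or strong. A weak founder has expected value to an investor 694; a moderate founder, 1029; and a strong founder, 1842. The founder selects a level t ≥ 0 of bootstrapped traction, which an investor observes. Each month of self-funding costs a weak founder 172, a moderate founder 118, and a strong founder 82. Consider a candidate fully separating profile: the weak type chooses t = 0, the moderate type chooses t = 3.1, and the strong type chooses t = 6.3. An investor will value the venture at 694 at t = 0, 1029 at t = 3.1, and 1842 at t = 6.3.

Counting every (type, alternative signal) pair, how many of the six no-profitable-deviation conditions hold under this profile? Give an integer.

Weak (own payoff 694): to t=3.1 gives 1029 − 172×3.1 = 495.8 → no gain ✓; to t=6.3 gives 1842 − 172×6.3 = 758.4 → profitable ✗.
Strong (own payoff 1842 − 82×6.3 = 1325.4): to t=0 gives 694 → no gain ✓; to t=3.1 gives 1029 − 82×3.1 = 774.8 → no gain ✓.
Moderate (own payoff 1029 − 118×3.1 = 663.2): to t=0 gives 694 → profitable ✗; to t=6.3 gives 1842 − 118×6.3 = 1098.6 → profitable ✗.
3 of the 6 constraints hold; not an equilibrium.

3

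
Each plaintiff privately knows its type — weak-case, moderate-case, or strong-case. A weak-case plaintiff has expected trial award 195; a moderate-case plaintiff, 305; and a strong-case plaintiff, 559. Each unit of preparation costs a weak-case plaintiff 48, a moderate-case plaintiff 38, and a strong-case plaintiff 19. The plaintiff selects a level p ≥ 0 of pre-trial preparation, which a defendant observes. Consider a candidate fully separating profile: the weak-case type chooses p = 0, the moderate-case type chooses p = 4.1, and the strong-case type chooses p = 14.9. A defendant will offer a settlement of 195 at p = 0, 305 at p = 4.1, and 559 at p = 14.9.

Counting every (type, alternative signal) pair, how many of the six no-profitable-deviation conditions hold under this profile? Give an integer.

5

Weak-case (own payoff 195): to p=4.1 gives 305 − 48×4.1 = 108.2 → no gain ✓; to p=14.9 gives 559 − 48×14.9 = -156.2 → no gain ✓.
Strong-case (own payoff 559 − 19×14.9 = 275.9): to p=0 gives 195 → no gain ✓; to p=4.1 gives 305 − 19×4.1 = 227.1 → no gain ✓.
Moderate-case (own payoff 305 − 38×4.1 = 149.2): to p=0 gives 195 → profitable ✗; to p=14.9 gives 559 − 38×14.9 = -7.2 → no gain ✓.
5 of the 6 constraints hold; not an equilibrium.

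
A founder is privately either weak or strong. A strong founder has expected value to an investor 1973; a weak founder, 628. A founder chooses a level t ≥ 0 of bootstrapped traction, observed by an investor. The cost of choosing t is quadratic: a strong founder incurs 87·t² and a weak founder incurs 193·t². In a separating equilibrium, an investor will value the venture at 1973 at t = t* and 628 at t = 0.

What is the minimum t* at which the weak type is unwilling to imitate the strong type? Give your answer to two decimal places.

The weak type at t = 0 receives 628; imitating at t* yields 1973 − 193·t*².
Indifference: 628 = 1973 − 193·t*², so t*² = (1973 − 628) / 193 ≈ 6.9689.
t* = √6.9689 ≈ 2.64.

2.64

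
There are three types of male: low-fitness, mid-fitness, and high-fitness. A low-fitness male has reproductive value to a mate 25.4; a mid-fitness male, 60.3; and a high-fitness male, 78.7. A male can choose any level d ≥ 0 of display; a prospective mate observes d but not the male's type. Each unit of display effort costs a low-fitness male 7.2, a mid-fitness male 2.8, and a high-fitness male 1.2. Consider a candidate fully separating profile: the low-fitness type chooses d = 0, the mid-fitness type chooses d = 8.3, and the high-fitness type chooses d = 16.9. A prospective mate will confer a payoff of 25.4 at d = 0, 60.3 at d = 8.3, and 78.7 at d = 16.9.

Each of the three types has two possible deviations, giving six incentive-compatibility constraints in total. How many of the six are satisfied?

High-fitness (own payoff 78.7 − 1.2×16.9 = 58.42): to d=0 gives 25.4 → no gain ✓; to d=8.3 gives 60.3 − 1.2×8.3 = 50.34 → no gain ✓.
Low-fitness (own payoff 25.4): to d=8.3 gives 60.3 − 7.2×8.3 = 0.54 → no gain ✓; to d=16.9 gives 78.7 − 7.2×16.9 = -42.98 → no gain ✓.
Mid-fitness (own payoff 60.3 − 2.8×8.3 = 37.06): to d=0 gives 25.4 → no gain ✓; to d=16.9 gives 78.7 − 2.8×16.9 = 31.38 → no gain ✓.
6 of the 6 constraints hold; this profile is a separating equilibrium.

6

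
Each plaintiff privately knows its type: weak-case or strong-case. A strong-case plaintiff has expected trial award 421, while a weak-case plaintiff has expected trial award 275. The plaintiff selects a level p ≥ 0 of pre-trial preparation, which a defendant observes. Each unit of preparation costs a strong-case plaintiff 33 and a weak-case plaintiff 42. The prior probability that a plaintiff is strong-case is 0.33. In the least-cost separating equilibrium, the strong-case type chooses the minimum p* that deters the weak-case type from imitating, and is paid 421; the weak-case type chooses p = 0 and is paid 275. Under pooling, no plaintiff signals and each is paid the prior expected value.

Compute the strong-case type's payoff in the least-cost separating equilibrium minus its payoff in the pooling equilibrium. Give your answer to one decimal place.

-16.9

Least-cost separating signal: p* solves 275 = 421 − 42·p*, so p* = (421 − 275)/42 ≈ 3.4762.
Strong-case type's separating payoff: 421 − 33 × p* = 421 − 33 × (421 − 275)/42 = 421 − 4818/42 ≈ 306.286.
Pooling payoff: 0.33 × 421 + 0.67 × 275 = 323.18.
Difference: 306.286 − 323.18 = -16.894, i.e. -16.9 to one decimal place.
The strong-case type would prefer the pooling outcome.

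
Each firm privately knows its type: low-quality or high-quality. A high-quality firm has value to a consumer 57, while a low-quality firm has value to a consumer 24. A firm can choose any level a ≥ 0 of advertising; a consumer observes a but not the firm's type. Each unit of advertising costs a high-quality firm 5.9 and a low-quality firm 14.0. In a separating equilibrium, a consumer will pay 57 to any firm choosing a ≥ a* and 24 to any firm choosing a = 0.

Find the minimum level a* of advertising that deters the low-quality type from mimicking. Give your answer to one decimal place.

2.4

A low-quality firm choosing a = 0 receives 24.
Imitating at a* instead would pay 57 at cost 14.0·a*, netting 57 − 14.0·a*.
Indifference: 24 = 57 − 14.0·a*, so a* = (57 − 24) / 14.0 ≈ 2.4.
This is the low-quality type's binding incentive-compatibility constraint; any a ≥ 2.4 sustains separation on that side.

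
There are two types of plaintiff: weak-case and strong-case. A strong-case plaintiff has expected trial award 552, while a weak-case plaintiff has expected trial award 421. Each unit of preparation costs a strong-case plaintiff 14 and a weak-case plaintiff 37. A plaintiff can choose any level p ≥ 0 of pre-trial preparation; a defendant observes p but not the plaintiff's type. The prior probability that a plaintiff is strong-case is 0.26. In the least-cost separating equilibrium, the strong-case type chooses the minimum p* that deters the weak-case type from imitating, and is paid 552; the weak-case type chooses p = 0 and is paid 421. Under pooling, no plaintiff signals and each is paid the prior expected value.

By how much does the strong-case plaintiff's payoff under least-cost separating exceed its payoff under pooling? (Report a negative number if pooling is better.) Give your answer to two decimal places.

47.37

Least-cost separating signal: p* solves 421 = 552 − 37·p*, so p* = (552 − 421)/37 ≈ 3.5405.
Strong-case type's separating payoff: 552 − 14 × p* = 552 − 14 × (552 − 421)/37 = 552 − 1834/37 ≈ 502.4324.
Pooling payoff: 0.26 × 552 + 0.74 × 421 = 455.06.
Difference: 502.4324 − 455.06 = 47.3724, i.e. 47.37 to two decimal places.
The strong-case type prefers to separate.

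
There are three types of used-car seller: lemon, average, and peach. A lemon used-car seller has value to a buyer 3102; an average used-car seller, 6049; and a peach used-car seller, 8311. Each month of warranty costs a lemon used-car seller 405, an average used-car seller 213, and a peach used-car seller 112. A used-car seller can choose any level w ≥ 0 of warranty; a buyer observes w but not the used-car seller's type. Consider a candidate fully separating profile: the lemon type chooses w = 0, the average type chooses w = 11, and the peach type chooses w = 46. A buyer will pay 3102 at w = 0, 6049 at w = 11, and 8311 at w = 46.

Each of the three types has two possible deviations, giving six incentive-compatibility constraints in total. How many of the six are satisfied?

5

Lemon (own payoff 3102): to w=11 gives 6049 − 405×11 = 1594 → no gain ✓; to w=46 gives 8311 − 405×46 = -10319 → no gain ✓.
Peach (own payoff 8311 − 112×46 = 3159): to w=0 gives 3102 → no gain ✓; to w=11 gives 6049 − 112×11 = 4817 → profitable ✗.
Average (own payoff 6049 − 213×11 = 3706): to w=0 gives 3102 → no gain ✓; to w=46 gives 8311 − 213×46 = -1487 → no gain ✓.
5 of the 6 constraints hold; not an equilibrium.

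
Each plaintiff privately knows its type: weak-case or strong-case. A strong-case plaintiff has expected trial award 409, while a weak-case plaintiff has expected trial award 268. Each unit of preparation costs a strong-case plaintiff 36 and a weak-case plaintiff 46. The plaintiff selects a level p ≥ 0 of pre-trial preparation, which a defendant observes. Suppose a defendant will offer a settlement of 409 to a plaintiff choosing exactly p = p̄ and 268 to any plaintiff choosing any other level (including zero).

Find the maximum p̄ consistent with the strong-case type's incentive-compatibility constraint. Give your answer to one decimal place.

Choosing p̄ yields the strong-case type 409 − 36·p̄; choosing zero yields 268.
The strong-case type is indifferent at 409 − 36·p̄ = 268, i.e. p̄ = (409 − 268) / 36 ≈ 3.9.
For any p̄ above 3.9 the strong-case type would rather pool at zero, so separation collapses.

3.9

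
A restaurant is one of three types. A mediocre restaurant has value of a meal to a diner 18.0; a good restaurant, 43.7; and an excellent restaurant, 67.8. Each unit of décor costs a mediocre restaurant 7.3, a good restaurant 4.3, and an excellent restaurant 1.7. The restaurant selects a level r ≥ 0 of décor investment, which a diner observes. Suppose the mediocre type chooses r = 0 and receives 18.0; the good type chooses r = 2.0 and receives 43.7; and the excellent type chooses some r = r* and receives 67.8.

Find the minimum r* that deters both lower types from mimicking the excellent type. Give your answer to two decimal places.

Good type (on-path payoff 43.7 − 4.3×2.0 = 35.1) won't mimic when 35.1 ≥ 67.8 − 4.3·r*, i.e. r* ≥ 7.60.
Mediocre type (on-path payoff 18.0) won't mimic when 18.0 ≥ 67.8 − 7.3·r*, i.e. r* ≥ 6.82.
Both must hold, so r* = max(6.82, 7.60) = 7.60. The good type's constraint binds.

7.60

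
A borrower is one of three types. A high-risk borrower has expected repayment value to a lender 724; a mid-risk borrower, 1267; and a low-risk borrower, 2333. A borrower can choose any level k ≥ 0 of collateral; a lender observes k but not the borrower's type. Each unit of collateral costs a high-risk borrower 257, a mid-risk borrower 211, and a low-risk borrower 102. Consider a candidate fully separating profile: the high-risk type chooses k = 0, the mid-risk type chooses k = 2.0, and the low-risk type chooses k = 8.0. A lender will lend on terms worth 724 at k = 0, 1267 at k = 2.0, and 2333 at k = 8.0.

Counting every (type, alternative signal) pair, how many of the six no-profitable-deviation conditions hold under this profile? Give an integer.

5

Low-risk (own payoff 2333 − 102×8.0 = 1517): to k=0 gives 724 → no gain ✓; to k=2.0 gives 1267 − 102×2.0 = 1063 → no gain ✓.
High-risk (own payoff 724): to k=2.0 gives 1267 − 257×2.0 = 753 → profitable ✗; to k=8.0 gives 2333 − 257×8.0 = 277 → no gain ✓.
Mid-risk (own payoff 1267 − 211×2.0 = 845): to k=0 gives 724 → no gain ✓; to k=8.0 gives 2333 − 211×8.0 = 645 → no gain ✓.
5 of the 6 constraints hold; not an equilibrium.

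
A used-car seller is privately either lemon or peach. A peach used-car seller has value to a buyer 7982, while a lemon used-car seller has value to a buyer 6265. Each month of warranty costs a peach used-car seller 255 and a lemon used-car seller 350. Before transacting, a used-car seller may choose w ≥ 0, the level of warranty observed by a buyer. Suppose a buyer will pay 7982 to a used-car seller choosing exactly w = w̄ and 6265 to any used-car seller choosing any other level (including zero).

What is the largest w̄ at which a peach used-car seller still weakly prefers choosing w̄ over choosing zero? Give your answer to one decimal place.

Choosing w̄ yields the peach type 7982 − 255·w̄; choosing zero yields 6265.
The peach type is indifferent at 7982 − 255·w̄ = 6265, i.e. w̄ = (7982 − 6265) / 255 ≈ 6.7.
For any w̄ above 6.7 the peach type would rather pool at zero, so separation collapses.

6.7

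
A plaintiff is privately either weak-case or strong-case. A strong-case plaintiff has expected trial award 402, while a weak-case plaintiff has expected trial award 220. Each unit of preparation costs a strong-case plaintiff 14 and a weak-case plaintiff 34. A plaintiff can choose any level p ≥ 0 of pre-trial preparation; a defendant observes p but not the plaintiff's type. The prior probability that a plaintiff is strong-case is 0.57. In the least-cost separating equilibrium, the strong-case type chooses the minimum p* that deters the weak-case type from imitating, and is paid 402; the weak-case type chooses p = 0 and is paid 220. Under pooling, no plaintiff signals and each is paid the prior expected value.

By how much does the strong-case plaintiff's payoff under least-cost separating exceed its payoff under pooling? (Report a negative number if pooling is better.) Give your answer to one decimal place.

Least-cost separating signal: p* solves 220 = 402 − 34·p*, so p* = (402 − 220)/34 ≈ 5.3529.
Strong-case type's separating payoff: 402 − 14 × p* = 402 − 14 × (402 − 220)/34 = 402 − 2548/34 ≈ 327.059.
Pooling payoff: 0.57 × 402 + 0.43 × 220 = 323.74.
Difference: 327.059 − 323.74 = 3.319, i.e. 3.3 to one decimal place.
The strong-case type prefers to separate.

3.3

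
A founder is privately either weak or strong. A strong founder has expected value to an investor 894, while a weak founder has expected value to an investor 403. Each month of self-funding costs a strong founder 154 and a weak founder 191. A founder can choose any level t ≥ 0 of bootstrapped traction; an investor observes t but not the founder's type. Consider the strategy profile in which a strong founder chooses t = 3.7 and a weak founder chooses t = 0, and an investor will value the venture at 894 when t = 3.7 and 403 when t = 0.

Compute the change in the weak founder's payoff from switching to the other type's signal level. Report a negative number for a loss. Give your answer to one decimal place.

Playing t = 0 the weak founder receives 403.
Deviating to t = 3.7 brings payment 894 at cost 191 × 3.7 = 706.7, netting 187.3.
Gain from deviating: 187.3 − 403 = -215.7.
The gain is negative, so the weak type's incentive-compatibility constraint is satisfied.

-215.7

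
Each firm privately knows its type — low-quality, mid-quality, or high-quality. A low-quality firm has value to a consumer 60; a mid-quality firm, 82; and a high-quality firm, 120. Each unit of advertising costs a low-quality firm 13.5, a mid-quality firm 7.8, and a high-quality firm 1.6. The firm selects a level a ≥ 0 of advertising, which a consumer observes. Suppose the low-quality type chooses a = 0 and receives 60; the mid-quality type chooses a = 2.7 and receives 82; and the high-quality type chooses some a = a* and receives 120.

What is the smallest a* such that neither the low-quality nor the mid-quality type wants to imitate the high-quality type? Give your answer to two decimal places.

7.57

Mid-quality type (on-path payoff 82 − 7.8×2.7 = 60.94) won't mimic when 60.94 ≥ 120 − 7.8·a*, i.e. a* ≥ 7.57.
Low-quality type (on-path payoff 60) won't mimic when 60 ≥ 120 − 13.5·a*, i.e. a* ≥ 4.44.
Both must hold, so a* = max(4.44, 7.57) = 7.57. The mid-quality type's constraint binds.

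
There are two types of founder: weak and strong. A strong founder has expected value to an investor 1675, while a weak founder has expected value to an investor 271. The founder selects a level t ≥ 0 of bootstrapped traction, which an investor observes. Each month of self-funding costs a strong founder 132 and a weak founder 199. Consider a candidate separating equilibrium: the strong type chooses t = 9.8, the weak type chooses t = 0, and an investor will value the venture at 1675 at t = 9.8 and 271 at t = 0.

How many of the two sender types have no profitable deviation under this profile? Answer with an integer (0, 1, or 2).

2

Weak type: stay at 0 → 271; mimic → 1675 − 199 × 9.8 = -275.2. IC holds (271 ≥ -275.2).
Strong type: signal → 1675 − 132 × 9.8 = 381.4; deviate to 0 → 271. IC holds (381.4 ≥ 271).
2 of 2 constraints hold, so this is a separating equilibrium.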